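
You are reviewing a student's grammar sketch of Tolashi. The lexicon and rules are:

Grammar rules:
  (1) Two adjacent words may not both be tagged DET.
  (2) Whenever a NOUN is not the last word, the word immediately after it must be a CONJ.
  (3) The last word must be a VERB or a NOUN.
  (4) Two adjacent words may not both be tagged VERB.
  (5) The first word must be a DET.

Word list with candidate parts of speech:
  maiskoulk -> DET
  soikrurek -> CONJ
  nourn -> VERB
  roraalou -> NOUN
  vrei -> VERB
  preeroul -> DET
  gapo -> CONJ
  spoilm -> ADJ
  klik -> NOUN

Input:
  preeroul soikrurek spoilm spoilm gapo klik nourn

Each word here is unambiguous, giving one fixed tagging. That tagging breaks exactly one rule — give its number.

2

Fixed tagging: DET CONJ ADJ ADJ CONJ NOUN VERB.
Checking each rule: R1 pass, R2 fail, R3 pass, R4 pass, R5 pass.
Only rule 2 fails.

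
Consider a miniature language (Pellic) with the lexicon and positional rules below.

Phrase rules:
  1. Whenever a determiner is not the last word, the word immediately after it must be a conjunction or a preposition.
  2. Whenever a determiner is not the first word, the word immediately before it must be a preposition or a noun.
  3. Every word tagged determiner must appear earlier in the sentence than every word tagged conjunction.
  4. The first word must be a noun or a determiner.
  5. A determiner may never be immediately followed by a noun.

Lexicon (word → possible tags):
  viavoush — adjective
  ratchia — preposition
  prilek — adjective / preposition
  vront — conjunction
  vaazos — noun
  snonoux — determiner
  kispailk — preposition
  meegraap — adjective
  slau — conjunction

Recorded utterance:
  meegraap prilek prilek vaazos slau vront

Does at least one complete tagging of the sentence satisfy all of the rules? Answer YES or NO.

NO

Candidates per position — 1:meegraap {adjective}; 2:prilek {adjective,preposition}; 3:prilek {adjective,preposition}; 4:vaazos {noun}; 5:slau {conjunction}; 6:vront {conjunction}.
Rule 4 cannot be satisfied by any choice of tags from the lexicon.
So there is no consistent tagging.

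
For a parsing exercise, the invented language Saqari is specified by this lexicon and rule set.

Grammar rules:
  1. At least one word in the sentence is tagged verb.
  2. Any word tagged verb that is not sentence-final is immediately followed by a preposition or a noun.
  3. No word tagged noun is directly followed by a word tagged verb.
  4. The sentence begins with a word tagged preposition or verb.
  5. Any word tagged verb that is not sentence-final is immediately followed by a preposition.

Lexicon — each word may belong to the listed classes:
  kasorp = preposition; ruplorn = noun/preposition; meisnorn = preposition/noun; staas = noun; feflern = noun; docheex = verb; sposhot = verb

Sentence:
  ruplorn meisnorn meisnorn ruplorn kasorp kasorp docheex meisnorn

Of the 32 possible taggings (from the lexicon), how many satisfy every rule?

8

Candidates per position — 1:ruplorn {noun,preposition}; 2:meisnorn {preposition,noun}; 3:meisnorn {preposition,noun}; 4:ruplorn {noun,preposition}; 5:kasorp {preposition}; 6:kasorp {preposition}; 7:docheex {verb}; 8:meisnorn {preposition,noun}.
There are 32 candidate sequences in total.
Checking each against the rules leaves 8 sequences.
Count = 8.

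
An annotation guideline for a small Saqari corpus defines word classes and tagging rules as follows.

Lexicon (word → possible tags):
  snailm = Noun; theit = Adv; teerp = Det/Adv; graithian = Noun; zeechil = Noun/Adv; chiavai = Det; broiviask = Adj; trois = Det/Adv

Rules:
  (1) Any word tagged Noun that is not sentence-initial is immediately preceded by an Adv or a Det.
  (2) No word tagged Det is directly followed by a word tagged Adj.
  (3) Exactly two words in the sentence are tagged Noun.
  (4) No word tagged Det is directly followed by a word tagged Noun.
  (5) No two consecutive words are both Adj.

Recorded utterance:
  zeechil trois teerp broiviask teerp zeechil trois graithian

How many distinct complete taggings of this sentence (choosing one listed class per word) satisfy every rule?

6

Candidates per position — 1:zeechil {Noun,Adv}; 2:trois {Det,Adv}; 3:teerp {Det,Adv}; 4:broiviask {Adj}; 5:teerp {Det,Adv}; 6:zeechil {Noun,Adv}; 7:trois {Det,Adv}; 8:graithian {Noun}.
There are 64 candidate sequences in total.
Checking each against the rules leaves 6 sequences.
Count = 6.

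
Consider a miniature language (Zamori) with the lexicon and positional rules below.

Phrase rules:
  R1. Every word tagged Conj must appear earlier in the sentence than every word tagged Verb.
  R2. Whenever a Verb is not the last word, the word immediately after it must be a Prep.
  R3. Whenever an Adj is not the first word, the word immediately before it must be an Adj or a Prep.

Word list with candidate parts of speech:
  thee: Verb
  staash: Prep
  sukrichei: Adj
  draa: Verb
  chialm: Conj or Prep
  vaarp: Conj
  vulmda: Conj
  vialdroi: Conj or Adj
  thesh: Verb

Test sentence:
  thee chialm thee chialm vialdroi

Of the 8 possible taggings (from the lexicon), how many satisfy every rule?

Candidates per position — 1:thee {Verb}; 2:chialm {Conj,Prep}; 3:thee {Verb}; 4:chialm {Conj,Prep}; 5:vialdroi {Conj,Adj}.
There are 8 candidate sequences in total.
The sequences that satisfy every rule: Verb Prep Verb Prep Adj.
Count = 1.

1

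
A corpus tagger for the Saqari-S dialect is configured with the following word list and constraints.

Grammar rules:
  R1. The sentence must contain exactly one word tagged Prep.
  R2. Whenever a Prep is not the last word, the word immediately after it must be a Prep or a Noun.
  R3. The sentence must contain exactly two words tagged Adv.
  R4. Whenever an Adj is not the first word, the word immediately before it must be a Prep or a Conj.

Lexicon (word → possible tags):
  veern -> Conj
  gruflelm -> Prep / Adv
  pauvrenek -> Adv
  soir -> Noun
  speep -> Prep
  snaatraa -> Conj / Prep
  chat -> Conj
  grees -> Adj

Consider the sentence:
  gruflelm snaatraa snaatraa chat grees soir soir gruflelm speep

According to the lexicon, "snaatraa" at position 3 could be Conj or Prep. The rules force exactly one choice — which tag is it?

Candidates per position — 1:gruflelm {Prep,Adv}; 2:snaatraa {Conj,Prep}; 3:snaatraa {Conj,Prep}; 4:chat {Conj}; 5:grees {Adj}; 6:soir {Noun}; 7:soir {Noun}; 8:gruflelm {Prep,Adv}; 9:speep {Prep}.
Position 1: tagging it Prep would leave rule 1 unsatisfiable, so it must be Adv.
Position 2: tagging it Prep would leave rule 1 unsatisfiable, so it must be Conj.
Position 3: tagging it Prep would leave rule 1 unsatisfiable, so it must be Conj.
Position 8: tagging it Prep would leave rule 1 unsatisfiable, so it must be Adv.
The unique satisfying tagging is: Adv Conj Conj Conj Adj Noun Noun Adv Prep.
Rule-by-rule: rule 1 ✓; rule 2 ✓; rule 3 ✓; rule 4 ✓.

Conj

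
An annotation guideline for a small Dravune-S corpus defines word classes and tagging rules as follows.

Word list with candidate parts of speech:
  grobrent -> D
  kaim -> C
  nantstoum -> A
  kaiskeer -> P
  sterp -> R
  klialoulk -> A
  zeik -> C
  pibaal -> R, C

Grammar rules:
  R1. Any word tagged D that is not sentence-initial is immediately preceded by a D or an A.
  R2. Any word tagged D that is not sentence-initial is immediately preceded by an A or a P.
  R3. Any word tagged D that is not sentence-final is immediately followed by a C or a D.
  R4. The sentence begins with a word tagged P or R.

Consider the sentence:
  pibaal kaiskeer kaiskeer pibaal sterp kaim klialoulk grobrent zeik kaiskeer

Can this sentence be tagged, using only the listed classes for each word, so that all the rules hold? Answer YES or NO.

YES

Candidates per position — 1:pibaal {R,C}; 2:kaiskeer {P}; 3:kaiskeer {P}; 4:pibaal {R,C}; 5:sterp {R}; 6:kaim {C}; 7:klialoulk {A}; 8:grobrent {D}; 9:zeik {C}; 10:kaiskeer {P}.
One satisfying assignment: R P P C R C A D C P.
Rule-by-rule: rule 1 satisfied; rule 2 satisfied; rule 3 satisfied; rule 4 satisfied.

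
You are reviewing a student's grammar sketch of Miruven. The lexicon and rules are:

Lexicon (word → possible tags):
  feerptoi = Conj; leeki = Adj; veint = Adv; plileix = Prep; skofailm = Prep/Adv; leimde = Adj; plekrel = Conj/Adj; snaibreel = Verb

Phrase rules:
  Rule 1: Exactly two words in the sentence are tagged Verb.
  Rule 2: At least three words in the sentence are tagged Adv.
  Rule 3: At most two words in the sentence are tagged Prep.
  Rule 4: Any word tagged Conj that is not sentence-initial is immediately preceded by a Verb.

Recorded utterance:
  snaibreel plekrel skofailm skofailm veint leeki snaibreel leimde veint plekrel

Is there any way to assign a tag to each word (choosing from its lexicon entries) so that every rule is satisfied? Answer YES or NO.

Candidates per position — 1:snaibreel {Verb}; 2:plekrel {Conj,Adj}; 3:skofailm {Prep,Adv}; 4:skofailm {Prep,Adv}; 5:veint {Adv}; 6:leeki {Adj}; 7:snaibreel {Verb}; 8:leimde {Adj}; 9:veint {Adv}; 10:plekrel {Conj,Adj}.
One satisfying assignment: Verb Conj Prep Adv Adv Adj Verb Adj Adv Adj.
Rule-by-rule: rule 1 ok; rule 2 ok; rule 3 ok; rule 4 ok.

YES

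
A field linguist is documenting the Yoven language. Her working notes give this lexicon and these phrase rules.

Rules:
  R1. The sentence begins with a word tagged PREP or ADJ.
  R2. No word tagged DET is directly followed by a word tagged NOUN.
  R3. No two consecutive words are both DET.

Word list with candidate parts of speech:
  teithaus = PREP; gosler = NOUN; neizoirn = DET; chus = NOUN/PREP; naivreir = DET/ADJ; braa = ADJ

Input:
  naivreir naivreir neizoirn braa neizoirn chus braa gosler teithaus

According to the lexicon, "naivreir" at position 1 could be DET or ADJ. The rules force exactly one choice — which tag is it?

ADJ

Candidates per position — 1:naivreir {DET,ADJ}; 2:naivreir {DET,ADJ}; 3:neizoirn {DET}; 4:braa {ADJ}; 5:neizoirn {DET}; 6:chus {NOUN,PREP}; 7:braa {ADJ}; 8:gosler {NOUN}; 9:teithaus {PREP}.
If word 1 were DET, no tagging could satisfy rule 1; so word 1 is ADJ.
If word 2 were DET, no tagging could satisfy rule 3; so word 2 is ADJ.
If word 6 were NOUN, no tagging could satisfy rule 2; so word 6 is PREP.
The only consistent sequence is: ADJ ADJ DET ADJ DET PREP ADJ NOUN PREP.
Check: rule 1 ok; rule 2 ok; rule 3 ok.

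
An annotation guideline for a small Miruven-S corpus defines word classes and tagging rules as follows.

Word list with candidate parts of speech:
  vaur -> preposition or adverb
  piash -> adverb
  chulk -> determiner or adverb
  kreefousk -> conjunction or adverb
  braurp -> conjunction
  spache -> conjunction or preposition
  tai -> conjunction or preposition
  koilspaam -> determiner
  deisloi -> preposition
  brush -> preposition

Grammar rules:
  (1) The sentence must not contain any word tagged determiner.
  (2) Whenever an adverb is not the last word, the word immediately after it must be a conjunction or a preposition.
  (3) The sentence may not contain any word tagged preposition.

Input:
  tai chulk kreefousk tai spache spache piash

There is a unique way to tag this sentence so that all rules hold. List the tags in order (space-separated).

Candidates per position — 1:tai {conjunction,preposition}; 2:chulk {determiner,adverb}; 3:kreefousk {conjunction,adverb}; 4:tai {conjunction,preposition}; 5:spache {conjunction,preposition}; 6:spache {conjunction,preposition}; 7:piash {adverb}.
Position 1: tagging it preposition would leave rule 3 unsatisfiable, so it must be conjunction.
Position 2: tagging it determiner would leave rule 1 unsatisfiable, so it must be adverb.
Position 3: tagging it adverb would leave rule 2 unsatisfiable, so it must be conjunction.
Position 4: tagging it preposition would leave rule 3 unsatisfiable, so it must be conjunction.
Position 5: tagging it preposition would leave rule 3 unsatisfiable, so it must be conjunction.
Position 6: tagging it preposition would leave rule 3 unsatisfiable, so it must be conjunction.
So the tagging must be: conjunction adverb conjunction conjunction conjunction conjunction adverb.
Rule-by-rule: rule 1 ✓; rule 2 ✓; rule 3 ✓.

conjunction adverb conjunction conjunction conjunction conjunction adverb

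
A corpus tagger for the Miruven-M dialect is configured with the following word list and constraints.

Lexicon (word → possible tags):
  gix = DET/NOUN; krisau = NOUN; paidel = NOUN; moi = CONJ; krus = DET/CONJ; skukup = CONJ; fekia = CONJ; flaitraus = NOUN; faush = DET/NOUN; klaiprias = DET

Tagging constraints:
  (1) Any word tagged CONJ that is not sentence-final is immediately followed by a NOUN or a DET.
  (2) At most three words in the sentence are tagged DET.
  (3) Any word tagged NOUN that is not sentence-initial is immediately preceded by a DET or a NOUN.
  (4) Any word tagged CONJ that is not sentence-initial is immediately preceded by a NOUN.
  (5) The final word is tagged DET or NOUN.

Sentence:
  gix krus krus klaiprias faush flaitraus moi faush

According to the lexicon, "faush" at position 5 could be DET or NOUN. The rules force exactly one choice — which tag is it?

Candidates per position — 1:gix {DET,NOUN}; 2:krus {DET,CONJ}; 3:krus {DET,CONJ}; 4:klaiprias {DET}; 5:faush {DET,NOUN}; 6:flaitraus {NOUN}; 7:moi {CONJ}; 8:faush {DET,NOUN}.
Position 3: CONJ is ruled out by rule 4; that leaves DET.
Position 8: NOUN is ruled out by rule 3; that leaves DET.
Position 1: DET is ruled out by rule 2; that leaves NOUN.
Position 2: DET is ruled out by rule 2; that leaves CONJ.
Position 5: DET is ruled out by rule 2; that leaves NOUN.
So the tagging must be: NOUN CONJ DET DET NOUN NOUN CONJ DET.
Checking: rule 1 ok; rule 2 ok; rule 3 ok; rule 4 ok; rule 5 ok.

NOUN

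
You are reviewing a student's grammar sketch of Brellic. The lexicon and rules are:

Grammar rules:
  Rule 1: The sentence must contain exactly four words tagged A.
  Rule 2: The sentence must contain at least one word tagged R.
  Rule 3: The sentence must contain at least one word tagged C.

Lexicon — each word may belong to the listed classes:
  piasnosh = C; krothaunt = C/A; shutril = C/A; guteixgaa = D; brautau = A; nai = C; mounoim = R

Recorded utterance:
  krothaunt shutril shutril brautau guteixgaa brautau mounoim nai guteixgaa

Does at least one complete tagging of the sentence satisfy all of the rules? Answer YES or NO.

Candidates per position — 1:krothaunt {C,A}; 2:shutril {C,A}; 3:shutril {C,A}; 4:brautau {A}; 5:guteixgaa {D}; 6:brautau {A}; 7:mounoim {R}; 8:nai {C}; 9:guteixgaa {D}.
One satisfying assignment: A A C A D A R C D.
Checking: rule 1 holds; rule 2 holds; rule 3 holds.

YES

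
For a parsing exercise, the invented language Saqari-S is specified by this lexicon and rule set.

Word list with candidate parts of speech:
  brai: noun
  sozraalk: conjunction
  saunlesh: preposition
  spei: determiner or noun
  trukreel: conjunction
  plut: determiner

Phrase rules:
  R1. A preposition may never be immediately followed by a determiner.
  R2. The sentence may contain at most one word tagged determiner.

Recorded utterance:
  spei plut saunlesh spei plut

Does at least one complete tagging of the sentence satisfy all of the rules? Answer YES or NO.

NO

Candidates per position — 1:spei {determiner,noun}; 2:plut {determiner}; 3:saunlesh {preposition}; 4:spei {determiner,noun}; 5:plut {determiner}.
Rule 2 cannot be satisfied by any choice of tags from the lexicon.
So there is no consistent tagging.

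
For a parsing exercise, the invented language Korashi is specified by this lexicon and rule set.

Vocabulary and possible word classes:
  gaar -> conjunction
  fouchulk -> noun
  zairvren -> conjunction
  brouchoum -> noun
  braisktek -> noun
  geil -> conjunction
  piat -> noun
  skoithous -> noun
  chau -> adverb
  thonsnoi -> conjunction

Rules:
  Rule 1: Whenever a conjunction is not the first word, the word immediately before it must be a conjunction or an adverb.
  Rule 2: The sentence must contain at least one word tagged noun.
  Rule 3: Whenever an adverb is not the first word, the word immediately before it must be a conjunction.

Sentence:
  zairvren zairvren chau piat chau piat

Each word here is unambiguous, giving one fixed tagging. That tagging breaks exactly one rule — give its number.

3

Fixed tagging: conjunction conjunction adverb noun adverb noun.
Checking each rule: R1 ✓, R2 ✓, R3 ✗.
Only rule 3 fails.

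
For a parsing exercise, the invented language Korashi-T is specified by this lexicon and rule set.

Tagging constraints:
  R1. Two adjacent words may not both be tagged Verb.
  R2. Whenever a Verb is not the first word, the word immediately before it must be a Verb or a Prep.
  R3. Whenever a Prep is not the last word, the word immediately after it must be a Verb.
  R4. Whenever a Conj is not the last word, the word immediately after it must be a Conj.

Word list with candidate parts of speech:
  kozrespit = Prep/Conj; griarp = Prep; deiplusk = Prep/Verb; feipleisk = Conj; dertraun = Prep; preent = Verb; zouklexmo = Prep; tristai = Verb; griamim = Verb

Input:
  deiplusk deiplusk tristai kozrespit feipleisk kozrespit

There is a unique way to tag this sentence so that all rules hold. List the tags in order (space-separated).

Verb Prep Verb Conj Conj Conj

Candidates per position — 1:deiplusk {Prep,Verb}; 2:deiplusk {Prep,Verb}; 3:tristai {Verb}; 4:kozrespit {Prep,Conj}; 5:feipleisk {Conj}; 6:kozrespit {Prep,Conj}.
If word 2 were Verb, no tagging could satisfy rule 1; so word 2 is Prep.
If word 4 were Prep, no tagging could satisfy rule 3; so word 4 is Conj.
If word 6 were Prep, no tagging could satisfy rule 4; so word 6 is Conj.
If word 1 were Prep, no tagging could satisfy rule 3; so word 1 is Verb.
The unique satisfying tagging is: Verb Prep Verb Conj Conj Conj.
Check: rule 1 ✓; rule 2 ✓; rule 3 ✓; rule 4 ✓.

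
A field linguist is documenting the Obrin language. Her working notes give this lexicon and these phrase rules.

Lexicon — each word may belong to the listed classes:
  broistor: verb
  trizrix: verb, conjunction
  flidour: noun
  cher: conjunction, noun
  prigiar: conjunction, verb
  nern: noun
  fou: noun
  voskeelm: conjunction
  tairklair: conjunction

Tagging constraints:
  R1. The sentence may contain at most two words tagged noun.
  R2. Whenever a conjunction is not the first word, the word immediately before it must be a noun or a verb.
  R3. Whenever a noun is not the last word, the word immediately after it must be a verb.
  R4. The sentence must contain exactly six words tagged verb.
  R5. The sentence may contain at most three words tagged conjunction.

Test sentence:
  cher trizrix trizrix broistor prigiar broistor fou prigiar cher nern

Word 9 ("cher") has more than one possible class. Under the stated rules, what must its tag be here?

Candidates per position — 1:cher {conjunction,noun}; 2:trizrix {verb,conjunction}; 3:trizrix {verb,conjunction}; 4:broistor {verb}; 5:prigiar {conjunction,verb}; 6:broistor {verb}; 7:fou {noun}; 8:prigiar {conjunction,verb}; 9:cher {conjunction,noun}; 10:nern {noun}.
Position 1: tagging it noun would leave rule 1 unsatisfiable, so it must be conjunction.
Position 2: tagging it conjunction would leave rule 2 unsatisfiable, so it must be verb.
Position 3: tagging it conjunction would leave rule 4 unsatisfiable, so it must be verb.
Position 5: tagging it conjunction would leave rule 4 unsatisfiable, so it must be verb.
Position 8: tagging it conjunction would leave rule 3 unsatisfiable, so it must be verb.
Position 9: tagging it noun would leave rule 1 unsatisfiable, so it must be conjunction.
The unique satisfying tagging is: conjunction verb verb verb verb verb noun verb conjunction noun.
Rule-by-rule: rule 1 ✓; rule 2 ✓; rule 3 ✓; rule 4 ✓; rule 5 ✓.

conjunction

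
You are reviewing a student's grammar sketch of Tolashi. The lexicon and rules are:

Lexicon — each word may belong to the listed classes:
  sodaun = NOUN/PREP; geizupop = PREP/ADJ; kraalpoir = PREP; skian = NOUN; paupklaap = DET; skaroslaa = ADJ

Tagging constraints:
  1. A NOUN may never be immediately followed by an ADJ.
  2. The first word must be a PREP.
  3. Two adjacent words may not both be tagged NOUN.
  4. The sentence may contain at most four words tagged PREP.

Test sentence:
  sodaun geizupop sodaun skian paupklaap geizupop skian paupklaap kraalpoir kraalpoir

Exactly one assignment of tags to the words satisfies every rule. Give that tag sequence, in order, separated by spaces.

PREP ADJ PREP NOUN DET ADJ NOUN DET PREP PREP

Candidates per position — 1:sodaun {NOUN,PREP}; 2:geizupop {PREP,ADJ}; 3:sodaun {NOUN,PREP}; 4:skian {NOUN}; 5:paupklaap {DET}; 6:geizupop {PREP,ADJ}; 7:skian {NOUN}; 8:paupklaap {DET}; 9:kraalpoir {PREP}; 10:kraalpoir {PREP}.
Word 1 cannot be NOUN — rule 2 would then fail for every completion. It is PREP.
Word 3 cannot be NOUN — rule 3 would then fail for every completion. It is PREP.
Word 6 cannot be PREP — rule 4 would then fail for every completion. It is ADJ.
Word 2 cannot be PREP — rule 4 would then fail for every completion. It is ADJ.
The unique satisfying tagging is: PREP ADJ PREP NOUN DET ADJ NOUN DET PREP PREP.
Checking: rule 1 ok; rule 2 ok; rule 3 ok; rule 4 ok.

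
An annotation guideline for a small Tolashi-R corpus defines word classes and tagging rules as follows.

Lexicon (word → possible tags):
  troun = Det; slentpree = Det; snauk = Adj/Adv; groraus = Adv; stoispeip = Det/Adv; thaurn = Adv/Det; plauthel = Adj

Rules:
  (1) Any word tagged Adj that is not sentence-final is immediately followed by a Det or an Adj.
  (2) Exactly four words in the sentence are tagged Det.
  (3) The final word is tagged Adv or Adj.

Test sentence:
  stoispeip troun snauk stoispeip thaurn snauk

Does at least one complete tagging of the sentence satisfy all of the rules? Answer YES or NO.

YES

Candidates per position — 1:stoispeip {Det,Adv}; 2:troun {Det}; 3:snauk {Adj,Adv}; 4:stoispeip {Det,Adv}; 5:thaurn {Adv,Det}; 6:snauk {Adj,Adv}.
One satisfying assignment: Det Det Adj Det Det Adj.
Check: rule 1 ok; rule 2 ok; rule 3 ok.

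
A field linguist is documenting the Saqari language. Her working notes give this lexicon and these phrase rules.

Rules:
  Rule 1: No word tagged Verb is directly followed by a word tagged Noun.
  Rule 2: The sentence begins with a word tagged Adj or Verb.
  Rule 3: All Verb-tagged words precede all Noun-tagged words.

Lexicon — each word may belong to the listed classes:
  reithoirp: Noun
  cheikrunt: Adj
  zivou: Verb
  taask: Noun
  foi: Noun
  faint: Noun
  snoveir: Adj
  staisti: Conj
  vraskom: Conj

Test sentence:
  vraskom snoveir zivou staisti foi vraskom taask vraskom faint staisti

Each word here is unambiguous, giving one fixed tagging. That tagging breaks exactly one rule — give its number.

Fixed tagging: Conj Adj Verb Conj Noun Conj Noun Conj Noun Conj.
Applying the rules: R1 ok, R2 fails, R3 ok.
Only rule 2 fails.

2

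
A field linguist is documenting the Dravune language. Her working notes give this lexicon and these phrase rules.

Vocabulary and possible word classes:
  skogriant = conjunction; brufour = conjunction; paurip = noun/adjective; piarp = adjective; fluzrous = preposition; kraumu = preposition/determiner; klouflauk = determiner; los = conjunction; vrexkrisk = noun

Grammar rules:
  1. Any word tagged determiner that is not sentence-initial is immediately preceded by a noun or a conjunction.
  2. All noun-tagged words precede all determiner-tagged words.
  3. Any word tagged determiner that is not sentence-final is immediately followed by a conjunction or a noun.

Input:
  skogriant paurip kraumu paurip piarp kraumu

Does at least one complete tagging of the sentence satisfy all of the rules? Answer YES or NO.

YES

Candidates per position — 1:skogriant {conjunction}; 2:paurip {noun,adjective}; 3:kraumu {preposition,determiner}; 4:paurip {noun,adjective}; 5:piarp {adjective}; 6:kraumu {preposition,determiner}.
One satisfying assignment: conjunction adjective preposition adjective adjective preposition.
Verifying each rule — rule 1 holds; rule 2 holds; rule 3 holds.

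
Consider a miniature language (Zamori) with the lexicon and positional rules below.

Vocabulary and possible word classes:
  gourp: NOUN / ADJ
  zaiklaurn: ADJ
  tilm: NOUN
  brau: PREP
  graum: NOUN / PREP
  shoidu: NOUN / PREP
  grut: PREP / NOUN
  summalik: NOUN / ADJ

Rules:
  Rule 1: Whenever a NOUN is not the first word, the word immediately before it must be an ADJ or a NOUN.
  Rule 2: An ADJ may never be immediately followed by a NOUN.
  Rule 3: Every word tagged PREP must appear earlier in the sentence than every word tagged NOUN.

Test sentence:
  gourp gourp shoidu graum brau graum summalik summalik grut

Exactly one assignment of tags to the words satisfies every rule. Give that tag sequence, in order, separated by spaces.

ADJ ADJ PREP PREP PREP PREP ADJ ADJ PREP

Candidates per position — 1:gourp {NOUN,ADJ}; 2:gourp {NOUN,ADJ}; 3:shoidu {NOUN,PREP}; 4:graum {NOUN,PREP}; 5:brau {PREP}; 6:graum {NOUN,PREP}; 7:summalik {NOUN,ADJ}; 8:summalik {NOUN,ADJ}; 9:grut {PREP,NOUN}.
If word 1 were NOUN, no tagging could satisfy rule 3; so word 1 is ADJ.
If word 2 were NOUN, no tagging could satisfy rule 2; so word 2 is ADJ.
If word 3 were NOUN, no tagging could satisfy rule 2; so word 3 is PREP.
If word 4 were NOUN, no tagging could satisfy rule 1; so word 4 is PREP.
If word 6 were NOUN, no tagging could satisfy rule 1; so word 6 is PREP.
If word 7 were NOUN, no tagging could satisfy rule 1; so word 7 is ADJ.
If word 8 were NOUN, no tagging could satisfy rule 2; so word 8 is ADJ.
If word 9 were NOUN, no tagging could satisfy rule 2; so word 9 is PREP.
So the tagging must be: ADJ ADJ PREP PREP PREP PREP ADJ ADJ PREP.
Checking: rule 1 ok; rule 2 ok; rule 3 ok.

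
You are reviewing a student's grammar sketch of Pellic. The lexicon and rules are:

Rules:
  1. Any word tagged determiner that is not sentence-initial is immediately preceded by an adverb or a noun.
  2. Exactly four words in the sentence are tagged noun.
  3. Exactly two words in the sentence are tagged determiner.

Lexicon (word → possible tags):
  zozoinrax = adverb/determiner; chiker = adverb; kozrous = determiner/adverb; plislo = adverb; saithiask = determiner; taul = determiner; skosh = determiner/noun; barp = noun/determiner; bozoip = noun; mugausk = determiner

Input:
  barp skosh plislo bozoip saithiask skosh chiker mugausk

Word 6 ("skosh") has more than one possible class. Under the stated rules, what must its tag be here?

Candidates per position — 1:barp {noun,determiner}; 2:skosh {determiner,noun}; 3:plislo {adverb}; 4:bozoip {noun}; 5:saithiask {determiner}; 6:skosh {determiner,noun}; 7:chiker {adverb}; 8:mugausk {determiner}.
If word 1 were determiner, no tagging could satisfy rule 2; so word 1 is noun.
If word 2 were determiner, no tagging could satisfy rule 2; so word 2 is noun.
If word 6 were determiner, no tagging could satisfy rule 1; so word 6 is noun.
That leaves exactly one tagging: noun noun adverb noun determiner noun adverb determiner.
Rule-by-rule: rule 1 satisfied; rule 2 satisfied; rule 3 satisfied.

noun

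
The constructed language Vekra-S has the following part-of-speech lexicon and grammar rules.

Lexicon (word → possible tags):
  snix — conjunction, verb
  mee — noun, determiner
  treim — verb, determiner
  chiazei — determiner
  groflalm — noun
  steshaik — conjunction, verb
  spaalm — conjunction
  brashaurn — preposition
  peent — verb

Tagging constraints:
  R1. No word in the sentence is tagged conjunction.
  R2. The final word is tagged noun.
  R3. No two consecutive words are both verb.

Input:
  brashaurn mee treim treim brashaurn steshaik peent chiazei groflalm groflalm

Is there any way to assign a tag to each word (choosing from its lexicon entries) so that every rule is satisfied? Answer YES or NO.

NO

Candidates per position — 1:brashaurn {preposition}; 2:mee {noun,determiner}; 3:treim {verb,determiner}; 4:treim {verb,determiner}; 5:brashaurn {preposition}; 6:steshaik {conjunction,verb}; 7:peent {verb}; 8:chiazei {determiner}; 9:groflalm {noun}; 10:groflalm {noun}.
Every candidate sequence violates at least one rule; no consistent tagging exists.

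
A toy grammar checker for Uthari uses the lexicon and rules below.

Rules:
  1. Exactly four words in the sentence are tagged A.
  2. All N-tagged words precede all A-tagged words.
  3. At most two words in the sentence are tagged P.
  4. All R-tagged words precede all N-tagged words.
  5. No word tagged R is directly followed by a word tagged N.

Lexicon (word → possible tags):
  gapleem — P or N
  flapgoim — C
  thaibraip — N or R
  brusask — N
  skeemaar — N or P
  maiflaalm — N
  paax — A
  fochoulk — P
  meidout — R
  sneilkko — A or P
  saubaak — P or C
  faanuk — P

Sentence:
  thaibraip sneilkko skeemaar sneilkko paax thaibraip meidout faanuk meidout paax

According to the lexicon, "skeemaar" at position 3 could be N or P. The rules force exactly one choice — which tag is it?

Candidates per position — 1:thaibraip {N,R}; 2:sneilkko {A,P}; 3:skeemaar {N,P}; 4:sneilkko {A,P}; 5:paax {A}; 6:thaibraip {N,R}; 7:meidout {R}; 8:faanuk {P}; 9:meidout {R}; 10:paax {A}.
If word 1 were N, no tagging could satisfy rule 4; so word 1 is R.
If word 2 were P, no tagging could satisfy rule 1; so word 2 is A.
If word 3 were N, no tagging could satisfy rule 2; so word 3 is P.
If word 4 were P, no tagging could satisfy rule 1; so word 4 is A.
If word 6 were N, no tagging could satisfy rule 2; so word 6 is R.
That leaves exactly one tagging: R A P A A R R P R A.
Rule-by-rule: rule 1 satisfied; rule 2 satisfied; rule 3 satisfied; rule 4 satisfied; rule 5 satisfied.

P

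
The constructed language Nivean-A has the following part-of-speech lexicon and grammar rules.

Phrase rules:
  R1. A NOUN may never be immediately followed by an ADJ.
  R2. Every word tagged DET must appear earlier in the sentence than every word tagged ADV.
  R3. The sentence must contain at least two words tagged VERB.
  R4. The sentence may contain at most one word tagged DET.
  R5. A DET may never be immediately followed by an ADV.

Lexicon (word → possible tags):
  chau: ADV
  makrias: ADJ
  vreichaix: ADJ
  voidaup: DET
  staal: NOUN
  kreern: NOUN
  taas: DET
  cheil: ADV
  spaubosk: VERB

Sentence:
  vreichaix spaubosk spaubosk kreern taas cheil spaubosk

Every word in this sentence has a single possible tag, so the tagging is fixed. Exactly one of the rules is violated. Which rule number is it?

Fixed tagging: ADJ VERB VERB NOUN DET ADV VERB.
Rule check: R1 holds, R2 holds, R3 holds, R4 holds, R5 violated.
Only rule 5 fails.

5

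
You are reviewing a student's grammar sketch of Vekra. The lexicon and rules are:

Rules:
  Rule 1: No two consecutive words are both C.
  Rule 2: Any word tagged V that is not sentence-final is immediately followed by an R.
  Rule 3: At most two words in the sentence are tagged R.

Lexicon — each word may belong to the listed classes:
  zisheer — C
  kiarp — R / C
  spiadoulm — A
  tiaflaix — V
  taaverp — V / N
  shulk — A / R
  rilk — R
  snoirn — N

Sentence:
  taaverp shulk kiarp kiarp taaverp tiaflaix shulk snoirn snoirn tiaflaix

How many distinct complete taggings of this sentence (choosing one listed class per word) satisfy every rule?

2

Candidates per position — 1:taaverp {V,N}; 2:shulk {A,R}; 3:kiarp {R,C}; 4:kiarp {R,C}; 5:taaverp {V,N}; 6:tiaflaix {V}; 7:shulk {A,R}; 8:snoirn {N}; 9:snoirn {N}; 10:tiaflaix {V}.
There are 64 candidate sequences in total.
The sequences that satisfy every rule: N A R C N V R N N V; N A C R N V R N N V.
Count = 2.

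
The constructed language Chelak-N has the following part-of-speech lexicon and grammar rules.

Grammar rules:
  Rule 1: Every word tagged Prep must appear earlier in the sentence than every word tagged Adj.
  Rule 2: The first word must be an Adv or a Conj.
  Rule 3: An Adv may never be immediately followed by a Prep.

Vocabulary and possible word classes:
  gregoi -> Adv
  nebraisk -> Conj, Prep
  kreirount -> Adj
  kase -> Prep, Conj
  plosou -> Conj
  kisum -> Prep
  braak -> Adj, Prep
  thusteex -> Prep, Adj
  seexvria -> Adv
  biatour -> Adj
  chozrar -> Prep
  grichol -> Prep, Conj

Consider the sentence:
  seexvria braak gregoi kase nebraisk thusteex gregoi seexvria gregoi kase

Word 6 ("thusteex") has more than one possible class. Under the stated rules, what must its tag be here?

Adj

Candidates per position — 1:seexvria {Adv}; 2:braak {Adj,Prep}; 3:gregoi {Adv}; 4:kase {Prep,Conj}; 5:nebraisk {Conj,Prep}; 6:thusteex {Prep,Adj}; 7:gregoi {Adv}; 8:seexvria {Adv}; 9:gregoi {Adv}; 10:kase {Prep,Conj}.
Position 2: tagging it Prep would leave rule 3 unsatisfiable, so it must be Adj.
Position 4: tagging it Prep would leave rule 1 unsatisfiable, so it must be Conj.
Position 5: tagging it Prep would leave rule 1 unsatisfiable, so it must be Conj.
Position 6: tagging it Prep would leave rule 1 unsatisfiable, so it must be Adj.
Position 10: tagging it Prep would leave rule 1 unsatisfiable, so it must be Conj.
So the tagging must be: Adv Adj Adv Conj Conj Adj Adv Adv Adv Conj.
Check: rule 1 satisfied; rule 2 satisfied; rule 3 satisfied.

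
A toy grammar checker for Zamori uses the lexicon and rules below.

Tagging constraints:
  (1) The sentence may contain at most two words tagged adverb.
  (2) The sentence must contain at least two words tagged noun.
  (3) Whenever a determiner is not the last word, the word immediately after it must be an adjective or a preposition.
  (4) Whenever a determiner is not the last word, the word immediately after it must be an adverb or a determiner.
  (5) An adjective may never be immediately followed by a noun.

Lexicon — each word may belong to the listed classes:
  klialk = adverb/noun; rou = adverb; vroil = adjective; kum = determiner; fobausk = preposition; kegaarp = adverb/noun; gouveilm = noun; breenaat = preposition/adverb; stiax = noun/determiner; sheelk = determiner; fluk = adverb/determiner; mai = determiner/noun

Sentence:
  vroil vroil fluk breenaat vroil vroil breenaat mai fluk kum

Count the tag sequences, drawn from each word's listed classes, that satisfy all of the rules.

Candidates per position — 1:vroil {adjective}; 2:vroil {adjective}; 3:fluk {adverb,determiner}; 4:breenaat {preposition,adverb}; 5:vroil {adjective}; 6:vroil {adjective}; 7:breenaat {preposition,adverb}; 8:mai {determiner,noun}; 9:fluk {adverb,determiner}; 10:kum {determiner}.
There are 32 candidate sequences in total.
Rule 2 cannot be satisfied by any choice of tags from the lexicon.
So there is no consistent tagging.
Count = 0.

0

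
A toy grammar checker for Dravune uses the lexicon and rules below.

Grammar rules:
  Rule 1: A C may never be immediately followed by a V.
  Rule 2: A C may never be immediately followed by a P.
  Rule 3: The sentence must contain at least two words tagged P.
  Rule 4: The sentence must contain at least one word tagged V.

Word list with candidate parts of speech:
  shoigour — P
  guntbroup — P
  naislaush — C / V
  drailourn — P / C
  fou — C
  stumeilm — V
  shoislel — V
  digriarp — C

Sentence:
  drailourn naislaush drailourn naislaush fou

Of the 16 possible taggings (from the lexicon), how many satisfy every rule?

2

Candidates per position — 1:drailourn {P,C}; 2:naislaush {C,V}; 3:drailourn {P,C}; 4:naislaush {C,V}; 5:fou {C}.
There are 16 candidate sequences in total.
The sequences that satisfy every rule: P V P C C; P V P V C.
Count = 2.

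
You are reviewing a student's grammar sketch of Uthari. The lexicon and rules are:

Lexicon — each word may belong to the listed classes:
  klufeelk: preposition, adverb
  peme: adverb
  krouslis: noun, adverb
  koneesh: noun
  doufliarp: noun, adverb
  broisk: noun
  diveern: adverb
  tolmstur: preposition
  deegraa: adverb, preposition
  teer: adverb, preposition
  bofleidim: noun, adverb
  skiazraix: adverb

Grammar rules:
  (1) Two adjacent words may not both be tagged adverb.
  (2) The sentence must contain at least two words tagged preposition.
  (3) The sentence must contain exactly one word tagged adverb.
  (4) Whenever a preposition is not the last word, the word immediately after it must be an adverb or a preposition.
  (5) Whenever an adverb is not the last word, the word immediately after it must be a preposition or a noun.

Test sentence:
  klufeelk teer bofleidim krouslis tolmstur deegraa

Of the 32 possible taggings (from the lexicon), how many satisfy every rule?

Candidates per position — 1:klufeelk {preposition,adverb}; 2:teer {adverb,preposition}; 3:bofleidim {noun,adverb}; 4:krouslis {noun,adverb}; 5:tolmstur {preposition}; 6:deegraa {adverb,preposition}.
There are 32 candidate sequences in total.
The sequences that satisfy every rule: preposition adverb noun noun preposition preposition; preposition preposition adverb noun preposition preposition.
Count = 2.

2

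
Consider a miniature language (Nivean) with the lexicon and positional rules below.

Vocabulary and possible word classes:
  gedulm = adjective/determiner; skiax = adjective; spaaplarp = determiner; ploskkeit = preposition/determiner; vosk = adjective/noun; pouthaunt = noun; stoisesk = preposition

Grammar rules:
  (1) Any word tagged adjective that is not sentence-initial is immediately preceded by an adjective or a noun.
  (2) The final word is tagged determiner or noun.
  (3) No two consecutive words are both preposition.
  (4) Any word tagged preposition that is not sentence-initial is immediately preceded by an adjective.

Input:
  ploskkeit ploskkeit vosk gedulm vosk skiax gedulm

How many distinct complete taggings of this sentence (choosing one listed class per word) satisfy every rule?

Candidates per position — 1:ploskkeit {preposition,determiner}; 2:ploskkeit {preposition,determiner}; 3:vosk {adjective,noun}; 4:gedulm {adjective,determiner}; 5:vosk {adjective,noun}; 6:skiax {adjective}; 7:gedulm {adjective,determiner}.
There are 64 candidate sequences in total.
Checking each against the rules leaves 6 sequences.
Count = 6.

6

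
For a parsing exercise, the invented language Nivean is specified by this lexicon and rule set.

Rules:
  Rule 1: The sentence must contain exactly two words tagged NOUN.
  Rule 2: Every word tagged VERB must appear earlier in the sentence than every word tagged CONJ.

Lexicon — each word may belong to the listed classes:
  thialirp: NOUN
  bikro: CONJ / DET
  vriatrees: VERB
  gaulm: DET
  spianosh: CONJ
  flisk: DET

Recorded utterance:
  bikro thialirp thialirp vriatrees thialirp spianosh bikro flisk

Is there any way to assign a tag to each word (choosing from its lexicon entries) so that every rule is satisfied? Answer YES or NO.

Candidates per position — 1:bikro {CONJ,DET}; 2:thialirp {NOUN}; 3:thialirp {NOUN}; 4:vriatrees {VERB}; 5:thialirp {NOUN}; 6:spianosh {CONJ}; 7:bikro {CONJ,DET}; 8:flisk {DET}.
Rule 1 cannot be satisfied by any choice of tags from the lexicon.
So there is no consistent tagging.

NO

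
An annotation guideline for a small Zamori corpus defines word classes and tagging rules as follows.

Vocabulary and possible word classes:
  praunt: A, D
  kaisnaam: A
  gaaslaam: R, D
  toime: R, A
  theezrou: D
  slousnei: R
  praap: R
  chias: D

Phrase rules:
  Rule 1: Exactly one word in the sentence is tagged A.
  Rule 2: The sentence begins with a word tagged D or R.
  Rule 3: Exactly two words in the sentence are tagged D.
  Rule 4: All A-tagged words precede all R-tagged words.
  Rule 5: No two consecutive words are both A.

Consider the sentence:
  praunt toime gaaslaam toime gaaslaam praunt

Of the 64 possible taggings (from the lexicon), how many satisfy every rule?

Candidates per position — 1:praunt {A,D}; 2:toime {R,A}; 3:gaaslaam {R,D}; 4:toime {R,A}; 5:gaaslaam {R,D}; 6:praunt {A,D}.
There are 64 candidate sequences in total.
The sequences that satisfy every rule: D A R R R D.
Count = 1.

1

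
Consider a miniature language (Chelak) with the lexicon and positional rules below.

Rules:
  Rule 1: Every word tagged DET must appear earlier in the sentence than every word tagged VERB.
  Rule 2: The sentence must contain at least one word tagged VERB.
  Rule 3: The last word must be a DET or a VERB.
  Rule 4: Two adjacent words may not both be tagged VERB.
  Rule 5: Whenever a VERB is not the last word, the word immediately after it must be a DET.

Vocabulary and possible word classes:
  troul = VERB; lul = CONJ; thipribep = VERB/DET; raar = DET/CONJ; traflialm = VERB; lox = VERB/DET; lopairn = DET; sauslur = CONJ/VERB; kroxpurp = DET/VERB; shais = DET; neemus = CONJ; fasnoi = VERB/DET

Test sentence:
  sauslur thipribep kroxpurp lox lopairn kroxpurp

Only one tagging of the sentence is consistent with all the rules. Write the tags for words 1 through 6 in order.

CONJ DET DET DET DET VERB

Candidates per position — 1:sauslur {CONJ,VERB}; 2:thipribep {VERB,DET}; 3:kroxpurp {DET,VERB}; 4:lox {VERB,DET}; 5:lopairn {DET}; 6:kroxpurp {DET,VERB}.
Word 1 cannot be VERB — rule 1 would then fail for every completion. It is CONJ.
Word 2 cannot be VERB — rule 1 would then fail for every completion. It is DET.
Word 3 cannot be VERB — rule 1 would then fail for every completion. It is DET.
Word 4 cannot be VERB — rule 1 would then fail for every completion. It is DET.
Word 6 cannot be DET — rule 2 would then fail for every completion. It is VERB.
The unique satisfying tagging is: CONJ DET DET DET DET VERB.
Verifying each rule — rule 1 ok; rule 2 ok; rule 3 ok; rule 4 ok; rule 5 ok.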